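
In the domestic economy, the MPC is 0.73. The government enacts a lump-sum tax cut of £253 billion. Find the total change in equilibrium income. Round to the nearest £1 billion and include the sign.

A lump-sum tax change of −£253 billion shifts disposable income by +£253 billion; first-round consumption changes by −c × ΔT = −0.73 × (−£253 billion) = +£184.69 billion.
Expenditure multiplier = 1/(1 − MPC) = 1/(1 − 0.73) = 1/0.27 ≈ 3.704.
The tax multiplier is −c × k ≈ −2.704, so ΔY = k × (−c·ΔT) = (+£184.69 billion) / 0.27 ≈ +£684 billion.

+£684 billion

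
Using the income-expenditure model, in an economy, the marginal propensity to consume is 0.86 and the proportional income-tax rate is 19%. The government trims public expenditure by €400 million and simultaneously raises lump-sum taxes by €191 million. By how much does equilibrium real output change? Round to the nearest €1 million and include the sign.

−€1,860 million

Expenditure multiplier = 1/(1 − c(1−t)) = 1/(1 − 0.86×0.81) = 1/0.3034 ≈ 3.296.
ΔG contributes k·ΔG = (−€400 million) / 0.3034 ≈ −€1,318.4 million.
ΔT of +€191 million changes first-round spending by −c·ΔT = −€164.26 million, contributing k·(−c·ΔT) = (−€164.26 million) / 0.3034 ≈ −€541.4 million.
Net ΔY = k(ΔG − c·ΔT) = (−€564.26 million) / 0.3034 ≈ −€1,860 million.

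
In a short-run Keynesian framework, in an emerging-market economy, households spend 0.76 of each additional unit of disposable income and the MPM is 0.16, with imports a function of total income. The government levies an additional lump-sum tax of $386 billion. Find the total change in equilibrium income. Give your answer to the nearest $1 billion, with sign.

−$733 billion

A lump-sum tax change of +$386 billion shifts disposable income by −$386 billion; first-round consumption changes by −c × ΔT = −0.76 × (+$386 billion) = −$293.36 billion.
Expenditure multiplier = 1/(1 − c + m) = 1/(1 − 0.76 + 0.16) = 1/0.4 = 2.5.
The tax multiplier is −c × k = −1.9, so ΔY = k × (−c·ΔT) = (−$293.36 billion) / 0.4 ≈ −$733 billion.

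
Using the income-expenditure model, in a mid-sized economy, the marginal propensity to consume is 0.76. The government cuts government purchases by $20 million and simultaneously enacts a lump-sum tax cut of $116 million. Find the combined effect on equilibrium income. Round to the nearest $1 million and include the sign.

Expenditure multiplier = 1/(1 − MPC) = 1/(1 − 0.76) = 1/0.24 ≈ 4.167.
ΔG contributes k·ΔG = (−$20 million) / 0.24 ≈ −$83.3 million.
ΔT of −$116 million changes first-round spending by −c·ΔT = +$88.16 million, contributing k·(−c·ΔT) = (+$88.16 million) / 0.24 ≈ +$367.3 million.
Net ΔY = k(ΔG − c·ΔT) = (+$68.16 million) / 0.24 = +$284 million.

+$284 million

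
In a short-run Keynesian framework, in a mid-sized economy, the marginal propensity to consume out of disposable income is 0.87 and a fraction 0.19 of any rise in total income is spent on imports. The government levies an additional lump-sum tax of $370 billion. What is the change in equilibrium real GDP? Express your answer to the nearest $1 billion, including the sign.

−$1,006 billion

A lump-sum tax change of +$370 billion shifts disposable income by −$370 billion; first-round consumption changes by −c × ΔT = −0.87 × (+$370 billion) = −$321.9 billion.
Expenditure multiplier = 1/(1 − c + m) = 1/(1 − 0.87 + 0.19) = 1/0.32 = 3.125.
The tax multiplier is −c × k ≈ −2.719, so ΔY = k × (−c·ΔT) = (−$321.9 billion) / 0.32 ≈ −$1,006 billion.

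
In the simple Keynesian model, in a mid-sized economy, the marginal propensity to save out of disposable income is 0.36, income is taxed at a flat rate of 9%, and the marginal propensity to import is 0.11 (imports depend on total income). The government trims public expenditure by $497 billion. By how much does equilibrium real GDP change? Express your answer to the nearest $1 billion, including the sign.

−$942 billion

MPC = 1 − MPS = 1 − 0.36 = 0.64.
Government-spending multiplier = 1/(1 − c(1−t) + m) = 1/(1 − 0.64×0.91 + 0.11) = 1/0.5276 ≈ 1.895.
ΔY = k × ΔG = (−$497 billion) / 0.5276 ≈ −$942 billion.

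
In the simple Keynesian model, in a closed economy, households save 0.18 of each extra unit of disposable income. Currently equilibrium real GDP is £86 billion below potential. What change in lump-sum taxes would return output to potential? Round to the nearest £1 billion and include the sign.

MPC = 1 − MPS = 1 − 0.18 = 0.82.
Spending multiplier = 1/(1 − MPC) = 1/(1 − 0.82) = 1/0.18 ≈ 5.556.
Tax multiplier = −c·k = −0.82/0.18 ≈ −4.556. Need ΔY = +£86 billion, so ΔT = ΔY/(−c·k) = −(+£86 billion) × 0.18 / 0.82 ≈ −£19 billion.
The government should cut lump-sum taxes by £19 billion.

−£19 billion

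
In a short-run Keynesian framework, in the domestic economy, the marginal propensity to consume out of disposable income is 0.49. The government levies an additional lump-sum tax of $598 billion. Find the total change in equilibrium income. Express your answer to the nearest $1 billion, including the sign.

A lump-sum tax change of +$598 billion shifts disposable income by −$598 billion; first-round consumption changes by −c × ΔT = −0.49 × (+$598 billion) = −$293.02 billion.
Expenditure multiplier = 1/(1 − MPC) = 1/(1 − 0.49) = 1/0.51 ≈ 1.961.
The tax multiplier is −c × k ≈ −0.961, so ΔY = k × (−c·ΔT) = (−$293.02 billion) / 0.51 ≈ −$575 billion.

−$575 billion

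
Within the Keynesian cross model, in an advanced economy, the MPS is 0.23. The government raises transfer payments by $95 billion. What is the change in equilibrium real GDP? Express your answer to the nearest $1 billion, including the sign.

MPC = 1 − MPS = 1 − 0.23 = 0.77.
The transfer change shifts disposable income by +$95 billion, so first-round consumption changes by c·ΔTR = 0.77 × (+$95 billion) = +$73.15 billion.
Expenditure multiplier = 1/(1 − MPC) = 1/(1 − 0.77) = 1/0.23 ≈ 4.348.
The transfer multiplier is c × k ≈ 3.348, so ΔY = k × (c·ΔTR) = (+$73.15 billion) / 0.23 ≈ +$318 billion.

+$318 billion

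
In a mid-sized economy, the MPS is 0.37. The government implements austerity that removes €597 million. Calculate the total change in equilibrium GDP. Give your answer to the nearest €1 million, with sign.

MPC = 1 − MPS = 1 − 0.37 = 0.63.
Spending multiplier = 1/(1 − MPC) = 1/(1 − 0.63) = 1/0.37 ≈ 2.703.
ΔY = k × ΔG = (−€597 million) / 0.37 ≈ −€1,614 million.

−€1,614 million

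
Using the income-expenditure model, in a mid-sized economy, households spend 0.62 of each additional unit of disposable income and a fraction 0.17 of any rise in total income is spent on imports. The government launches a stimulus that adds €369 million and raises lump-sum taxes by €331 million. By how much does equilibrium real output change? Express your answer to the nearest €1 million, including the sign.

+€298 million

Expenditure multiplier = 1/(1 − c + m) = 1/(1 − 0.62 + 0.17) = 1/0.55 ≈ 1.818.
ΔG contributes k·ΔG = (+€369 million) / 0.55 ≈ +€670.9 million.
ΔT of +€331 million changes first-round spending by −c·ΔT = −€205.22 million, contributing k·(−c·ΔT) = (−€205.22 million) / 0.55 ≈ −€373.1 million.
Net ΔY = k(ΔG − c·ΔT) = (+€163.78 million) / 0.55 ≈ +€298 million.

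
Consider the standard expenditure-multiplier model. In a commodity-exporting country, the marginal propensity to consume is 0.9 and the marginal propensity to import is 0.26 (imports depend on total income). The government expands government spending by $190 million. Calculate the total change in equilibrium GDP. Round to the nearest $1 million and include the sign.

+$528 million

Government-spending multiplier = 1/(1 − c + m) = 1/(1 − 0.9 + 0.26) = 1/0.36 ≈ 2.778.
ΔY = k × ΔG = (+$190 million) / 0.36 ≈ +$528 million.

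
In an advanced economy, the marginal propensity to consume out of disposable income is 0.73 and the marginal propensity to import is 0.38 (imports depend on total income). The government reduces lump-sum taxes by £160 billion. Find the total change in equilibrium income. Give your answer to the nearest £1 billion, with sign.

A lump-sum tax change of −£160 billion shifts disposable income by +£160 billion; first-round consumption changes by −c × ΔT = −0.73 × (−£160 billion) = +£116.8 billion.
Expenditure multiplier = 1/(1 − c + m) = 1/(1 − 0.73 + 0.38) = 1/0.65 ≈ 1.538.
The tax multiplier is −c × k ≈ −1.123, so ΔY = k × (−c·ΔT) = (+£116.8 billion) / 0.65 ≈ +£180 billion.

+£180 billion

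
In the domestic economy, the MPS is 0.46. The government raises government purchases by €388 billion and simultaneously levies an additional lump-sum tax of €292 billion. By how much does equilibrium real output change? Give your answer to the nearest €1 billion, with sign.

MPC = 1 − MPS = 1 − 0.46 = 0.54.
Expenditure multiplier = 1/(1 − MPC) = 1/(1 − 0.54) = 1/0.46 ≈ 2.174.
ΔG contributes k·ΔG = (+€388 billion) / 0.46 ≈ +€843.5 billion.
ΔT of +€292 billion changes first-round spending by −c·ΔT = −€157.68 billion, contributing k·(−c·ΔT) = (−€157.68 billion) / 0.46 ≈ −€342.8 billion.
Net ΔY = k(ΔG − c·ΔT) = (+€230.32 billion) / 0.46 ≈ +€501 billion.

+€501 billion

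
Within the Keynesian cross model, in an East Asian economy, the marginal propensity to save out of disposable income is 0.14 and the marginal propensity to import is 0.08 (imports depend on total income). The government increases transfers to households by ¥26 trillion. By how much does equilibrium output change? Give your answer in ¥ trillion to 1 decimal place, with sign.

MPC = 1 − MPS = 1 − 0.14 = 0.86.
The transfer change shifts disposable income by +¥26 trillion, so first-round consumption changes by c·ΔTR = 0.86 × (+¥26 trillion) = +¥22.36 trillion.
Expenditure multiplier = 1/(1 − c + m) = 1/(1 − 0.86 + 0.08) = 1/0.22 ≈ 4.545.
The transfer multiplier is c × k ≈ 3.909, so ΔY = k × (c·ΔTR) = (+¥22.36 trillion) / 0.22 ≈ +¥101.6 trillion.

+¥101.6 trillion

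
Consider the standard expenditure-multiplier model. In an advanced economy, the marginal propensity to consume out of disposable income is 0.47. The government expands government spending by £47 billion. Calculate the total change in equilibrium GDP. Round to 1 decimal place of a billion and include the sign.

Expenditure multiplier = 1/(1 − MPC) = 1/(1 − 0.47) = 1/0.53 ≈ 1.887.
ΔY = k × ΔG = (+£47 billion) / 0.53 ≈ +£88.7 billion.

+£88.7 billion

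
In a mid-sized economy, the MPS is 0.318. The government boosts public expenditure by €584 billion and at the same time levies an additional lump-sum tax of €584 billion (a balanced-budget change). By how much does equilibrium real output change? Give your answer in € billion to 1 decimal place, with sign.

+€584.0 billion

MPC = 1 − MPS = 1 − 0.318 = 0.682.
Expenditure multiplier = 1/(1 − MPC) = 1/(1 − 0.682) = 1/0.318 ≈ 3.145.
ΔG contributes k·ΔG = (+€584 billion) / 0.318 ≈ +€1,836.5 billion.
ΔT of +€584 billion changes first-round spending by −c·ΔT = −€398.288 billion, contributing k·(−c·ΔT) = (−€398.288 billion) / 0.318 ≈ −€1,252.5 billion.
With ΔG = ΔT and no other leakages, the balanced-budget multiplier is 1, so ΔY = ΔG = +€584 billion.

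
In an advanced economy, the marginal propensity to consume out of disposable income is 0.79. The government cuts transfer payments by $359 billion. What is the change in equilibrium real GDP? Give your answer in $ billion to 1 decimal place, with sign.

−$1,350.5 billion

The transfer change shifts disposable income by −$359 billion, so first-round consumption changes by c·ΔTR = 0.79 × (−$359 billion) = −$283.61 billion.
Expenditure multiplier = 1/(1 − MPC) = 1/(1 − 0.79) = 1/0.21 ≈ 4.762.
The transfer multiplier is c × k ≈ 3.762, so ΔY = k × (c·ΔTR) = (−$283.61 billion) / 0.21 ≈ −$1,350.5 billion.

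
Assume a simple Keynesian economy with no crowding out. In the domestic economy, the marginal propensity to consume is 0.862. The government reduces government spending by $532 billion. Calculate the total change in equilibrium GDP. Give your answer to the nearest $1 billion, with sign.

Spending multiplier = 1/(1 − MPC) = 1/(1 − 0.862) = 1/0.138 ≈ 7.246.
ΔY = k × ΔG = (−$532 billion) / 0.138 ≈ −$3,855 billion.

−$3,855 billion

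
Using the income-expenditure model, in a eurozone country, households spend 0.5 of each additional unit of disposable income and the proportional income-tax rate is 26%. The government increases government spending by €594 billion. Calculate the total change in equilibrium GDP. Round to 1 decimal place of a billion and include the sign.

Expenditure multiplier = 1/(1 − c(1−t)) = 1/(1 − 0.5×0.74) = 1/0.63 ≈ 1.587.
ΔY = k × ΔG = (+€594 billion) / 0.63 ≈ +€942.9 billion.

+€942.9 billion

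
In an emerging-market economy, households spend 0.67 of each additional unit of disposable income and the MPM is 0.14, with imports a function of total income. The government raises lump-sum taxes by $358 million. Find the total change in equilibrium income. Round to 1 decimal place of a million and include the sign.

−$510.3 million

A lump-sum tax change of +$358 million shifts disposable income by −$358 million; first-round consumption changes by −c × ΔT = −0.67 × (+$358 million) = −$239.86 million.
Expenditure multiplier = 1/(1 − c + m) = 1/(1 − 0.67 + 0.14) = 1/0.47 ≈ 2.128.
The tax multiplier is −c × k ≈ −1.426, so ΔY = k × (−c·ΔT) = (−$239.86 million) / 0.47 ≈ −$510.3 million.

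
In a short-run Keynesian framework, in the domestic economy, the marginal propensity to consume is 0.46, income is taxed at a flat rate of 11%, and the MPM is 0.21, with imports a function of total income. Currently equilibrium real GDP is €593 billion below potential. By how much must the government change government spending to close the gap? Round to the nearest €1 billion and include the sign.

Spending multiplier = 1/(1 − c(1−t) + m) = 1/(1 − 0.46×0.89 + 0.21) = 1/0.8006 ≈ 1.249.
Need ΔY = +€593 billion, so ΔG = ΔY/k = (+€593 billion) × 0.8006 ≈ +€475 billion.
The government should increase government spending by €475 billion.

+€475 billion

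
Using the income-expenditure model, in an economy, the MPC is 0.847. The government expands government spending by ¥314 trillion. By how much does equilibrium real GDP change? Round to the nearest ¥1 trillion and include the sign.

Spending multiplier = 1/(1 − MPC) = 1/(1 − 0.847) = 1/0.153 ≈ 6.536.
ΔY = k × ΔG = (+¥314 trillion) / 0.153 ≈ +¥2,052 trillion.

+¥2,052 trillion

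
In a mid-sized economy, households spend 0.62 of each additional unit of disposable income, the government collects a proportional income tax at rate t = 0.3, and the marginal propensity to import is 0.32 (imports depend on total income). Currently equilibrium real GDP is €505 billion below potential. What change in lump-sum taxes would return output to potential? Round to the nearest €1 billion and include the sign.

Spending multiplier = 1/(1 − c(1−t) + m) = 1/(1 − 0.62×0.7 + 0.32) = 1/0.886 ≈ 1.129.
Tax multiplier = −c·k = −0.62/0.886 ≈ −0.7. Need ΔY = +€505 billion, so ΔT = ΔY/(−c·k) = −(+€505 billion) × 0.886 / 0.62 ≈ −€722 billion.
The government should cut lump-sum taxes by €722 billion.

−€722 billion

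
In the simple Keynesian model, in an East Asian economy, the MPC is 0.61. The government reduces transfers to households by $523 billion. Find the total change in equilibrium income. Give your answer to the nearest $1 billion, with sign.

The transfer change shifts disposable income by −$523 billion, so first-round consumption changes by c·ΔTR = 0.61 × (−$523 billion) = −$319.03 billion.
Expenditure multiplier = 1/(1 − MPC) = 1/(1 − 0.61) = 1/0.39 ≈ 2.564.
The transfer multiplier is c × k ≈ 1.564, so ΔY = k × (c·ΔTR) = (−$319.03 billion) / 0.39 ≈ −$818 billion.

−$818 billion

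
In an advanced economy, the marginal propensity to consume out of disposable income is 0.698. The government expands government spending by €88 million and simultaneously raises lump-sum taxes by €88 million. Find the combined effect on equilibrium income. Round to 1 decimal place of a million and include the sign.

+€88.0 million

Expenditure multiplier = 1/(1 − MPC) = 1/(1 − 0.698) = 1/0.302 ≈ 3.311.
ΔG contributes k·ΔG = (+€88 million) / 0.302 ≈ +€291.4 million.
ΔT of +€88 million changes first-round spending by −c·ΔT = −€61.424 million, contributing k·(−c·ΔT) = (−€61.424 million) / 0.302 ≈ −€203.4 million.
With ΔG = ΔT and no other leakages, the balanced-budget multiplier is 1, so ΔY = ΔG = +€88 million.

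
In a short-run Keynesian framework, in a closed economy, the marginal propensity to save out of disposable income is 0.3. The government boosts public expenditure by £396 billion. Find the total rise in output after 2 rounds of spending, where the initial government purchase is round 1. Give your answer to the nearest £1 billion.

MPC = 1 − MPS = 1 − 0.3 = 0.7.
Round 1 adds ΔG = £396 billion; each later round is MPC = 0.7 times the previous.
After 2 rounds: 396 + 277.2 = ΔG·(1 − c^2)/(1 − c) = 396 × (1 − 0.49)/0.3 ≈ £673 billion.

£673 billion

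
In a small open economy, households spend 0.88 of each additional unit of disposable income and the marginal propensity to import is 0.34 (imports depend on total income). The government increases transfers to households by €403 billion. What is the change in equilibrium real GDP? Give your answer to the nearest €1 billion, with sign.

+€771 billion

The transfer change shifts disposable income by +€403 billion, so first-round consumption changes by c·ΔTR = 0.88 × (+€403 billion) = +€354.64 billion.
Expenditure multiplier = 1/(1 − c + m) = 1/(1 − 0.88 + 0.34) = 1/0.46 ≈ 2.174.
The transfer multiplier is c × k ≈ 1.913, so ΔY = k × (c·ΔTR) = (+€354.64 billion) / 0.46 ≈ +€771 billion.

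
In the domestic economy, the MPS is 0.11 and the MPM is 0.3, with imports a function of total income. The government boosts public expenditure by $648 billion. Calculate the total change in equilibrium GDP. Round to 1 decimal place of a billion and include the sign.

+$1,580.5 billion

MPC = 1 − MPS = 1 − 0.11 = 0.89.
Spending multiplier = 1/(1 − c + m) = 1/(1 − 0.89 + 0.3) = 1/0.41 ≈ 2.439.
ΔY = k × ΔG = (+$648 billion) / 0.41 ≈ +$1,580.5 billion.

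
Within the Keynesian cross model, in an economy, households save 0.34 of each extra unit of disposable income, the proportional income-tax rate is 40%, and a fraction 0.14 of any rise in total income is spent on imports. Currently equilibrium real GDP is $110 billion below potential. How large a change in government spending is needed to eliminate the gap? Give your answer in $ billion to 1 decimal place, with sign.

+$81.8 billion

MPC = 1 − MPS = 1 − 0.34 = 0.66.
Spending multiplier = 1/(1 − c(1−t) + m) = 1/(1 − 0.66×0.6 + 0.14) = 1/0.744 ≈ 1.344.
Need ΔY = +$110 billion, so ΔG = ΔY/k = (+$110 billion) × 0.744 ≈ +$81.8 billion.
The government should increase government spending by $81.8 billion.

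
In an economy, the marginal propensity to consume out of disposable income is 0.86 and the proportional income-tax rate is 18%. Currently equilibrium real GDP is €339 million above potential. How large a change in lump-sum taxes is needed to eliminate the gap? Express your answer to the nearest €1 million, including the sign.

+€116 million

Spending multiplier = 1/(1 − c(1−t)) = 1/(1 − 0.86×0.82) = 1/0.2948 ≈ 3.392.
Tax multiplier = −c·k = −0.86/0.2948 ≈ −2.917. Need ΔY = −€339 million, so ΔT = ΔY/(−c·k) = −(−€339 million) × 0.2948 / 0.86 ≈ +€116 million.
The government should raise lump-sum taxes by €116 million.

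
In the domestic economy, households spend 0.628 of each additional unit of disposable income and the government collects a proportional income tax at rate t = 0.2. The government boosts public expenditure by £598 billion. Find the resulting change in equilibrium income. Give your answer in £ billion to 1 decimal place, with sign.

Government-spending multiplier = 1/(1 − c(1−t)) = 1/(1 − 0.628×0.8) = 1/0.4976 ≈ 2.01.
ΔY = k × ΔG = (+£598 billion) / 0.4976 ≈ +£1,201.8 billion.

+£1,201.8 billion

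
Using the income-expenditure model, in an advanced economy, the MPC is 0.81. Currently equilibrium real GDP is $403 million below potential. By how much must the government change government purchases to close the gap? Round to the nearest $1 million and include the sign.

+$77 million

Spending multiplier = 1/(1 − MPC) = 1/(1 − 0.81) = 1/0.19 ≈ 5.263.
Need ΔY = +$403 million, so ΔG = ΔY/k = (+$403 million) × 0.19 ≈ +$77 million.
The government should increase government purchases by $77 million.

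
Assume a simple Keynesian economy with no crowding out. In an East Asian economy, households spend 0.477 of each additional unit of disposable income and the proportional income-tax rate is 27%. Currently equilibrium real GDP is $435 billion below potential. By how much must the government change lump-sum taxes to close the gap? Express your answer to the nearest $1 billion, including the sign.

−$594 billion

Spending multiplier = 1/(1 − c(1−t)) = 1/(1 − 0.477×0.73) = 1/0.65179 ≈ 1.534.
Tax multiplier = −c·k = −0.477/0.65179 ≈ −0.732. Need ΔY = +$435 billion, so ΔT = ΔY/(−c·k) = −(+$435 billion) × 0.65179 / 0.477 ≈ −$594 billion.
The government should cut lump-sum taxes by $594 billion.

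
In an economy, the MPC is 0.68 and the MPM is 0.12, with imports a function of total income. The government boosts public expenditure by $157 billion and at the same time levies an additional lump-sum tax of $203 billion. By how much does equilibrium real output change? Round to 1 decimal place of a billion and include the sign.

Expenditure multiplier = 1/(1 − c + m) = 1/(1 − 0.68 + 0.12) = 1/0.44 ≈ 2.273.
ΔG contributes k·ΔG = (+$157 billion) / 0.44 ≈ +$356.8 billion.
ΔT of +$203 billion changes first-round spending by −c·ΔT = −$138.04 billion, contributing k·(−c·ΔT) = (−$138.04 billion) / 0.44 ≈ −$313.7 billion.
Net ΔY = k(ΔG − c·ΔT) = (+$18.96 billion) / 0.44 ≈ +$43.1 billion.

+$43.1 billion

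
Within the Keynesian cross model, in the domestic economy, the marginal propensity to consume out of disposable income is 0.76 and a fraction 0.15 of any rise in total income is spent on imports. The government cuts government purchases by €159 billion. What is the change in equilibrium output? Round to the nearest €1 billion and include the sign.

Expenditure multiplier = 1/(1 − c + m) = 1/(1 − 0.76 + 0.15) = 1/0.39 ≈ 2.564.
ΔY = k × ΔG = (−€159 billion) / 0.39 ≈ −€408 billion.

−€408 billion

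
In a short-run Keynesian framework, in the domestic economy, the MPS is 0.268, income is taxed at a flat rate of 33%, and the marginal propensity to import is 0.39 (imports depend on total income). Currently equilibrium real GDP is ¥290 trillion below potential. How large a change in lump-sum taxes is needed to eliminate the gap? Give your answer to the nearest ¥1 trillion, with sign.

−¥356 trillion

MPC = 1 − MPS = 1 − 0.268 = 0.732.
Spending multiplier = 1/(1 − c(1−t) + m) = 1/(1 − 0.732×0.67 + 0.39) = 1/0.89956 ≈ 1.112.
Tax multiplier = −c·k = −0.732/0.89956 ≈ −0.814. Need ΔY = +¥290 trillion, so ΔT = ΔY/(−c·k) = −(+¥290 trillion) × 0.89956 / 0.732 ≈ −¥356 trillion.
The government should cut lump-sum taxes by ¥356 trillion.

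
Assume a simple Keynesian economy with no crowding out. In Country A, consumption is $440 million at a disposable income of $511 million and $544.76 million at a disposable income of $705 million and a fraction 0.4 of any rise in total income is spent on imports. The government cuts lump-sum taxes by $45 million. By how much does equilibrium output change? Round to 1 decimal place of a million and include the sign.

MPC = ΔC/ΔYd = (544.76 − 440)/(705 − 511) = 104.76/194 = 0.54.
A lump-sum tax change of −$45 million shifts disposable income by +$45 million; first-round consumption changes by −c × ΔT = −0.54 × (−$45 million) = +$24.3 million.
Expenditure multiplier = 1/(1 − c + m) = 1/(1 − 0.54 + 0.4) = 1/0.86 ≈ 1.163.
The tax multiplier is −c × k ≈ −0.628, so ΔY = k × (−c·ΔT) = (+$24.3 million) / 0.86 ≈ +$28.3 million.

+$28.3 million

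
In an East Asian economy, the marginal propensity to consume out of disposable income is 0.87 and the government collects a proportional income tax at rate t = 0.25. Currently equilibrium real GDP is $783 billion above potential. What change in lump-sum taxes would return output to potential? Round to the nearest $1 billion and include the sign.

Spending multiplier = 1/(1 − c(1−t)) = 1/(1 − 0.87×0.75) = 1/0.3475 ≈ 2.878.
Tax multiplier = −c·k = −0.87/0.3475 ≈ −2.504. Need ΔY = −$783 billion, so ΔT = ΔY/(−c·k) = −(−$783 billion) × 0.3475 / 0.87 ≈ +$313 billion.
The government should raise lump-sum taxes by $313 billion.

+$313 billion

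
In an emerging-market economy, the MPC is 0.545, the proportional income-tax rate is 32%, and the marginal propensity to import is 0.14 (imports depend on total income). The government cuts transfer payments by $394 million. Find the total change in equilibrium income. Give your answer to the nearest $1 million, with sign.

The transfer change shifts disposable income by −$394 million, so first-round consumption changes by c·ΔTR = 0.545 × (−$394 million) = −$214.73 million.
Expenditure multiplier = 1/(1 − c(1−t) + m) = 1/(1 − 0.545×0.68 + 0.14) = 1/0.7694 ≈ 1.3.
The transfer multiplier is c × k ≈ 0.708, so ΔY = k × (c·ΔTR) = (−$214.73 million) / 0.7694 ≈ −$279 million.

−$279 million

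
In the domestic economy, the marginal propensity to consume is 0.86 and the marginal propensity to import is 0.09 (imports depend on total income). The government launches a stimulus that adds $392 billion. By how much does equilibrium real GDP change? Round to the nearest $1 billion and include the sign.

Expenditure multiplier = 1/(1 − c + m) = 1/(1 − 0.86 + 0.09) = 1/0.23 ≈ 4.348.
ΔY = k × ΔG = (+$392 billion) / 0.23 ≈ +$1,704 billion.

+$1,704 billion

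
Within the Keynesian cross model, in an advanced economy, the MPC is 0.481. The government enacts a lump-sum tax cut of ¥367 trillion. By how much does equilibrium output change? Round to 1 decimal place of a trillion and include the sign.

+¥340.1 trillion

A lump-sum tax change of −¥367 trillion shifts disposable income by +¥367 trillion; first-round consumption changes by −c × ΔT = −0.481 × (−¥367 trillion) = +¥176.527 trillion.
Expenditure multiplier = 1/(1 − MPC) = 1/(1 − 0.481) = 1/0.519 ≈ 1.927.
The tax multiplier is −c × k ≈ −0.927, so ΔY = k × (−c·ΔT) = (+¥176.527 trillion) / 0.519 ≈ +¥340.1 trillion.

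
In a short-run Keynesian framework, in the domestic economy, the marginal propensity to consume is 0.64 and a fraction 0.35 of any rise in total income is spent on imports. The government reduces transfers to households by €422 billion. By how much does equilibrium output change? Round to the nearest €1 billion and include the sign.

The transfer change shifts disposable income by −€422 billion, so first-round consumption changes by c·ΔTR = 0.64 × (−€422 billion) = −€270.08 billion.
Expenditure multiplier = 1/(1 − c + m) = 1/(1 − 0.64 + 0.35) = 1/0.71 ≈ 1.408.
The transfer multiplier is c × k ≈ 0.901, so ΔY = k × (c·ΔTR) = (−€270.08 billion) / 0.71 ≈ −€380 billion.

−€380 billion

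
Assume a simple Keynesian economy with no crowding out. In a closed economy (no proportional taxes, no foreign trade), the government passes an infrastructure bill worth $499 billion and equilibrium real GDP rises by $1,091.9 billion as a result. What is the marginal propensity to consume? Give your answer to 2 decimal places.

0.54

Implied spending multiplier k = ΔY/ΔG = 1,091.9/499 ≈ 2.1882.
Since k = 1/(1 − MPC), MPC = 1 − 1/k = 1 − ΔG/ΔY = 1 − 499/1,091.9 ≈ 0.54.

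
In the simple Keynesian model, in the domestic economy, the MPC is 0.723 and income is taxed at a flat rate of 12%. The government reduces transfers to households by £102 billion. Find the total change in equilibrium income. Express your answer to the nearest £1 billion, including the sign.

The transfer change shifts disposable income by −£102 billion, so first-round consumption changes by c·ΔTR = 0.723 × (−£102 billion) = −£73.746 billion.
Expenditure multiplier = 1/(1 − c(1−t)) = 1/(1 − 0.723×0.88) = 1/0.36376 ≈ 2.749.
The transfer multiplier is c × k ≈ 1.988, so ΔY = k × (c·ΔTR) = (−£73.746 billion) / 0.36376 ≈ −£203 billion.

−£203 billion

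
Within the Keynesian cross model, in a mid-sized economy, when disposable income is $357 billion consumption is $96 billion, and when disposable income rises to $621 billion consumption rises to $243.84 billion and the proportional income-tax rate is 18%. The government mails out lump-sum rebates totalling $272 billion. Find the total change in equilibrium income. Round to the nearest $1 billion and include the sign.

+$282 billion

MPC = ΔC/ΔYd = (243.84 − 96)/(621 − 357) = 147.84/264 = 0.56.
A lump-sum tax change of −$272 billion shifts disposable income by +$272 billion; first-round consumption changes by −c × ΔT = −0.56 × (−$272 billion) = +$152.32 billion.
Expenditure multiplier = 1/(1 − c(1−t)) = 1/(1 − 0.56×0.82) = 1/0.5408 ≈ 1.849.
The tax multiplier is −c × k ≈ −1.036, so ΔY = k × (−c·ΔT) = (+$152.32 billion) / 0.5408 ≈ +$282 billion.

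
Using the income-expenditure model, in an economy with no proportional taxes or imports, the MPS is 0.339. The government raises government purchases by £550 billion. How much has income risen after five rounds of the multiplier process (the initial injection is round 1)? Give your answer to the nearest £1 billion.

MPC = 1 − MPS = 1 − 0.339 = 0.661.
Round 1 adds ΔG = £550 billion; each later round is MPC = 0.661 times the previous.
After 5 rounds: 550 + 363.55 + 240.30655 + 158.84262955 + 104.99497813255 = ΔG·(1 − c^5)/(1 − c) = 550 × (1 − 0.126184873719301)/0.339 ≈ £1,418 billion.

£1,418 billion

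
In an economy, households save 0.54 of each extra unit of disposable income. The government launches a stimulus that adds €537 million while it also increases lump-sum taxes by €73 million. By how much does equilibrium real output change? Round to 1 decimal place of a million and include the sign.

MPC = 1 − MPS = 1 − 0.54 = 0.46.
Expenditure multiplier = 1/(1 − MPC) = 1/(1 − 0.46) = 1/0.54 ≈ 1.852.
ΔG contributes k·ΔG = (+€537 million) / 0.54 ≈ +€994.4 million.
ΔT of +€73 million changes first-round spending by −c·ΔT = −€33.58 million, contributing k·(−c·ΔT) = (−€33.58 million) / 0.54 ≈ −€62.2 million.
Net ΔY = k(ΔG − c·ΔT) = (+€503.42 million) / 0.54 ≈ +€932.3 million.

+€932.3 million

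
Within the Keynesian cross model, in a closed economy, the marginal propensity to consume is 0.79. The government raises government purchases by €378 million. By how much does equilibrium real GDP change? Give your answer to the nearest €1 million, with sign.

+€1,800 million

Spending multiplier = 1/(1 − MPC) = 1/(1 − 0.79) = 1/0.21 ≈ 4.762.
ΔY = k × ΔG = (+€378 million) / 0.21 = +€1,800 million.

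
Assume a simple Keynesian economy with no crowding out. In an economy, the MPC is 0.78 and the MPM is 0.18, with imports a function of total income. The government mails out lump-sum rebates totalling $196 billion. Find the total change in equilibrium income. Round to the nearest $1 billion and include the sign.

+$382 billion

A lump-sum tax change of −$196 billion shifts disposable income by +$196 billion; first-round consumption changes by −c × ΔT = −0.78 × (−$196 billion) = +$152.88 billion.
Expenditure multiplier = 1/(1 − c + m) = 1/(1 − 0.78 + 0.18) = 1/0.4 = 2.5.
The tax multiplier is −c × k = −1.95, so ΔY = k × (−c·ΔT) = (+$152.88 billion) / 0.4 ≈ +$382 billion.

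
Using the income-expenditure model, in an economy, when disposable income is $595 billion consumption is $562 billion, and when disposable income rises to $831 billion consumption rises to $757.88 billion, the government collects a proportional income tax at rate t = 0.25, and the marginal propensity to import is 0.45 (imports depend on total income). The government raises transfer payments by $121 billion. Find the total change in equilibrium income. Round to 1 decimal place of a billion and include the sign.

+$121.4 billion

MPC = ΔC/ΔYd = (757.88 − 562)/(831 − 595) = 195.88/236 = 0.83.
The transfer change shifts disposable income by +$121 billion, so first-round consumption changes by c·ΔTR = 0.83 × (+$121 billion) = +$100.43 billion.
Expenditure multiplier = 1/(1 − c(1−t) + m) = 1/(1 − 0.83×0.75 + 0.45) = 1/0.8275 ≈ 1.208.
The transfer multiplier is c × k ≈ 1.003, so ΔY = k × (c·ΔTR) = (+$100.43 billion) / 0.8275 ≈ +$121.4 billion.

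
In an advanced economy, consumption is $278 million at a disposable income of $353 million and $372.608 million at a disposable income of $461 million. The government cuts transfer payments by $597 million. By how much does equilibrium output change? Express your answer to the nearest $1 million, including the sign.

−$4,218 million

MPC = ΔC/ΔYd = (372.608 − 278)/(461 − 353) = 94.608/108 = 0.876.
The transfer change shifts disposable income by −$597 million, so first-round consumption changes by c·ΔTR = 0.876 × (−$597 million) = −$522.972 million.
Expenditure multiplier = 1/(1 − MPC) = 1/(1 − 0.876) = 1/0.124 ≈ 8.065.
The transfer multiplier is c × k ≈ 7.065, so ΔY = k × (c·ΔTR) = (−$522.972 million) / 0.124 ≈ −$4,218 million.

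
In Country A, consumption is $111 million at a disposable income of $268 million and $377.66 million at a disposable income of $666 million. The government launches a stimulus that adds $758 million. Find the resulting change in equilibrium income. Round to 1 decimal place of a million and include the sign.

+$2,297.0 million

MPC = ΔC/ΔYd = (377.66 − 111)/(666 − 268) = 266.66/398 = 0.67.
Government-spending multiplier = 1/(1 − MPC) = 1/(1 − 0.67) = 1/0.33 ≈ 3.03.
ΔY = k × ΔG = (+$758 million) / 0.33 ≈ +$2,297 million.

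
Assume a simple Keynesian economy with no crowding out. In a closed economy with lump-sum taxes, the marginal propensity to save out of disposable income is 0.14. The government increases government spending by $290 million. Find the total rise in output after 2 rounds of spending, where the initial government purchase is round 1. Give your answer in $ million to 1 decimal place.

MPC = 1 − MPS = 1 − 0.14 = 0.86.
Round 1 adds ΔG = $290 million; each later round is MPC = 0.86 times the previous.
After 2 rounds: 290 + 249.4 = ΔG·(1 − c^2)/(1 − c) = 290 × (1 − 0.7396)/0.14 = $539.4 million.

$539.4 million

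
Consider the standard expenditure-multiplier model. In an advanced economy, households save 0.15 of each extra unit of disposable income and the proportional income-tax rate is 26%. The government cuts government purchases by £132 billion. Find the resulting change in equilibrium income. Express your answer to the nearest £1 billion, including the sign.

−£356 billion

MPC = 1 − MPS = 1 − 0.15 = 0.85.
Government-spending multiplier = 1/(1 − c(1−t)) = 1/(1 − 0.85×0.74) = 1/0.371 ≈ 2.695.
ΔY = k × ΔG = (−£132 billion) / 0.371 ≈ −£356 billion.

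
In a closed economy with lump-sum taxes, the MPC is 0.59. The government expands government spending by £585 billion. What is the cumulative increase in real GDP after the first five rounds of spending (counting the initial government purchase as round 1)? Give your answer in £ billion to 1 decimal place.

Round 1 adds ΔG = £585 billion; each later round is MPC = 0.59 times the previous.
After 5 rounds: 585 + 345.15 + 203.6385 + 120.146715 + 70.88656185 = ΔG·(1 − c^5)/(1 − c) = 585 × (1 − 0.0714924299)/0.41 ≈ £1,324.8 billion.

£1,324.8 billion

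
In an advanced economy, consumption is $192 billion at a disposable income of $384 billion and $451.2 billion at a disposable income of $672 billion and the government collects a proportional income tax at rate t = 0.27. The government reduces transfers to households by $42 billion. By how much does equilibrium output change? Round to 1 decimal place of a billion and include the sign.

MPC = ΔC/ΔYd = (451.2 − 192)/(672 − 384) = 259.2/288 = 0.9.
The transfer change shifts disposable income by −$42 billion, so first-round consumption changes by c·ΔTR = 0.9 × (−$42 billion) = −$37.8 billion.
Expenditure multiplier = 1/(1 − c(1−t)) = 1/(1 − 0.9×0.73) = 1/0.343 ≈ 2.915.
The transfer multiplier is c × k ≈ 2.624, so ΔY = k × (c·ΔTR) = (−$37.8 billion) / 0.343 ≈ −$110.2 billion.

−$110.2 billion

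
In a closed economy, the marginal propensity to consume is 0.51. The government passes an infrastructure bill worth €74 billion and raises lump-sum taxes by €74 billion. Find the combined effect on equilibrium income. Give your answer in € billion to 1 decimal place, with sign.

+€74.0 billion

Expenditure multiplier = 1/(1 − MPC) = 1/(1 − 0.51) = 1/0.49 ≈ 2.041.
ΔG contributes k·ΔG = (+€74 billion) / 0.49 ≈ +€151 billion.
ΔT of +€74 billion changes first-round spending by −c·ΔT = −€37.74 billion, contributing k·(−c·ΔT) = (−€37.74 billion) / 0.49 ≈ −€77 billion.
With ΔG = ΔT and no other leakages, the balanced-budget multiplier is 1, so ΔY = ΔG = +€74 billion.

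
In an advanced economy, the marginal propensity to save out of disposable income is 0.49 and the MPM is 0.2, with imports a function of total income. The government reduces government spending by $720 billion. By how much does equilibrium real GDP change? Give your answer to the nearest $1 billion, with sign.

−$1,043 billion

MPC = 1 − MPS = 1 − 0.49 = 0.51.
Spending multiplier = 1/(1 − c + m) = 1/(1 − 0.51 + 0.2) = 1/0.69 ≈ 1.449.
ΔY = k × ΔG = (−$720 billion) / 0.69 ≈ −$1,043 billion.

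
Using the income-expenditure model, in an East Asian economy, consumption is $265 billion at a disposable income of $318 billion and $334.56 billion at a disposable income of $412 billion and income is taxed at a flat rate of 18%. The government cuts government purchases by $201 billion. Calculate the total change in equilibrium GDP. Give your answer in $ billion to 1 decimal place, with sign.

−$511.2 billion

MPC = ΔC/ΔYd = (334.56 − 265)/(412 − 318) = 69.56/94 = 0.74.
Spending multiplier = 1/(1 − c(1−t)) = 1/(1 − 0.74×0.82) = 1/0.3932 ≈ 2.543.
ΔY = k × ΔG = (−$201 billion) / 0.3932 ≈ −$511.2 billion.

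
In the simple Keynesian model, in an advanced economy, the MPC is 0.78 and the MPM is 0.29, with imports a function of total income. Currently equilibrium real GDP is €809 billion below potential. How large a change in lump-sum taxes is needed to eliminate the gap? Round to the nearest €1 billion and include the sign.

Spending multiplier = 1/(1 − c + m) = 1/(1 − 0.78 + 0.29) = 1/0.51 ≈ 1.961.
Tax multiplier = −c·k = −0.78/0.51 ≈ −1.529. Need ΔY = +€809 billion, so ΔT = ΔY/(−c·k) = −(+€809 billion) × 0.51 / 0.78 ≈ −€529 billion.
The government should cut lump-sum taxes by €529 billion.

−€529 billion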